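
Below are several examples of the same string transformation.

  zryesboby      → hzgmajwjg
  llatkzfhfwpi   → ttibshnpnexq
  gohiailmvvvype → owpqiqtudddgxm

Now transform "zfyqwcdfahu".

The pattern: shift every letter 8 places forward in the alphabet (wrapping around).
So "zfyqwcdfahu" becomes "hngyeklnipc".

hngyeklnipc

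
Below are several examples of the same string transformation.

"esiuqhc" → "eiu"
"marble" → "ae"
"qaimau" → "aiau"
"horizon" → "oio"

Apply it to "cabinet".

In each case the input is transformed by: keep only the vowels.
Applying that to "cabinet" gives "aie".

aie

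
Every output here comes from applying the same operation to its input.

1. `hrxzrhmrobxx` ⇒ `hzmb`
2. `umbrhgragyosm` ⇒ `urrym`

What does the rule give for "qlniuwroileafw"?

The rule is to keep one character in every 3, starting at position 1 (positions 1st, 4th, 7th, ...).
For "qlniuwroileafw" the result is "qirlf".

qirlf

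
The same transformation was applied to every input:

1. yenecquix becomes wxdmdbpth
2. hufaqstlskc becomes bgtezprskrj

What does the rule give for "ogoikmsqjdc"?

Looking at the pairs, the operation is to move the last character to the front, then shift every letter 1 place backward in the alphabet (wrapping around).
"ogoikmsqjdc" → "cogoikmsqjd" → "bnfnhjlrpic".
(Check on "yenecquix": → "xyenecqui" → "wxdmdbpth" ✓)

bnfnhjlrpic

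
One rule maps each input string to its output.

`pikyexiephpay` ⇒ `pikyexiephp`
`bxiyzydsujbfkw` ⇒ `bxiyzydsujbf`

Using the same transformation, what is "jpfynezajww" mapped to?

Looking at the pairs, the operation is to delete the last 2 characters.
Doing the same to "jpfynezajww": "jpfynezaj".

jpfynezaj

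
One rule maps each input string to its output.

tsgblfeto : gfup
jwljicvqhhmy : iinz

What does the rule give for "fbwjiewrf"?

Looking at the pairs, the operation is to shift every letter 1 place forward in the alphabet (wrapping around), then keep only the last 4 characters.
"fbwjiewrf" → "gcxkjfxsg" → "fxsg".

fxsg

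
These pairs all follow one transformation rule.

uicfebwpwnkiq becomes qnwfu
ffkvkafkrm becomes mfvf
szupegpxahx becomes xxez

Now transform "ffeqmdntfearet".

tatmf

In each case the input is transformed by: reverse the string, then keep one character in every 3, starting at position 1 (positions 1st, 4th, 7th, ...).
Working it through for "ffeqmdntfearet": intermediate "teraeftndmqeff", final "tatmf".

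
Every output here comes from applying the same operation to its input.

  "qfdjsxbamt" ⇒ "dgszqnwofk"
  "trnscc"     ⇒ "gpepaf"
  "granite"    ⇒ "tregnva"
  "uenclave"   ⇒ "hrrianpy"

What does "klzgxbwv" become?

xiyjmotk

Rule — take characters alternately from the front and the back (1st, last, 2nd, 2nd-last, ...), then shift every letter 13 places forward in the alphabet (wrapping around) — i.e. ROT13.
"klzgxbwv" → "kvlwzbgx" → "xiyjmotk".
(Check on "qfdjsxbamt": → "qtfmdajbsx" → "dgszqnwofk" ✓)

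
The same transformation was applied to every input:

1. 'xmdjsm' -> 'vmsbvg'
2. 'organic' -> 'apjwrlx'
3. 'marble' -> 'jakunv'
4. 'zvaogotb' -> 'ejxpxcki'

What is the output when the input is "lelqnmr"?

nuzwvau

Looking at the pairs, the operation is to shift every letter 9 places forward in the alphabet (wrapping around), then move the first character to the end.
On "lelqnmr": the first step gives "unuzwva", and the second then gives "nuzwvau".
(Check on "xmdjsm": → "gvmsbv" → "vmsbvg" ✓)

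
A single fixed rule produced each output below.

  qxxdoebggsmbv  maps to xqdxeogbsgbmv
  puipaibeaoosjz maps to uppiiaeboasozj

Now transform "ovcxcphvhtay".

What's happening: swap each adjacent pair of characters (1↔2, 3↔4, ...).
On "ovcxcphvhtay" that produces "voxcpcvhthya".

voxcpcvhthya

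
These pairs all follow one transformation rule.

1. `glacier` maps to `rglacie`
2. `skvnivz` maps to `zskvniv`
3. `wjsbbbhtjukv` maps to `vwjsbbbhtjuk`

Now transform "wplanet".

twplane

The pattern: move the last character to the front.
On "wplanet" that produces "twplane".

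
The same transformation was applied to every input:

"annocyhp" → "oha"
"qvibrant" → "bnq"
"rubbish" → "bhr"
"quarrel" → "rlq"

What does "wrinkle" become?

new

Each output is the input with this applied: keep one character in every 3, starting at position 1 (positions 1st, 4th, 7th, ...), then move the first character to the end.
Working it through for "wrinkle": intermediate "wne", final "new".
(Check on "rubbish": → "rbh" → "bhr" ✓)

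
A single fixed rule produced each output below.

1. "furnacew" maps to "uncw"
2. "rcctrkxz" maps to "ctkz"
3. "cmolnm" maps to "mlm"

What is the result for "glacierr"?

What's happening: keep every other character starting from the second (positions 2nd, 4th, 6th, ...).
Doing the same to "glacierr": "lcer".

lcer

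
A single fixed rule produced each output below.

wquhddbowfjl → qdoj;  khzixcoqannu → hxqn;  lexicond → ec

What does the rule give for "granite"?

ri

Rule — move the last character to the front, then keep one character in every 3, starting at position 3 (positions 3rd, 6th, 9th, ...).
"granite" → "ri".
(Check on "lexicond": → "dlexicon" → "ec" ✓)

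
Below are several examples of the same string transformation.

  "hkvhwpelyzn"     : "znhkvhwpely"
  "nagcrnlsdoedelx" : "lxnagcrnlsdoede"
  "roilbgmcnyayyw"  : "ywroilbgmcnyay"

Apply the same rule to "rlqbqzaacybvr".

vrrlqbqzaacyb

In each case the input is transformed by: move the last 2 characters to the front (rotate right by 2).
"rlqbqzaacybvr" → "vrrlqbqzaacyb".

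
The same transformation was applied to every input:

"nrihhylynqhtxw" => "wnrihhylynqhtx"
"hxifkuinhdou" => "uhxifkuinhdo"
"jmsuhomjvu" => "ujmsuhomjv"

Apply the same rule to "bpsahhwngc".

Each output is the input with this applied: move the last character to the front.
On "bpsahhwngc" that produces "cbpsahhwng".

cbpsahhwng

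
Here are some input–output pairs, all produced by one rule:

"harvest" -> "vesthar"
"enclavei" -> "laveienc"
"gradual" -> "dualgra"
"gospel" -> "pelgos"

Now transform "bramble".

mblebra

In each case the input is transformed by: move the first 3 characters to the end (rotate left by 3).
Doing the same to "bramble": "mblebra".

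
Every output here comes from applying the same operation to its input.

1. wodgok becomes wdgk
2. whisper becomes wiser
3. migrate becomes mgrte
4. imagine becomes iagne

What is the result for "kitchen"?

ktcen

The pattern: double every character, then keep one character in every 3, starting at position 2 (positions 2nd, 5th, 8th, ...).
Applying that to "kitchen" gives "ktcen".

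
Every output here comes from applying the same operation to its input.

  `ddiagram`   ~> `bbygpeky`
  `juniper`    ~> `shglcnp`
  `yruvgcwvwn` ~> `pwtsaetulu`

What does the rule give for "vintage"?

The pattern: swap each adjacent pair of characters (1↔2, 3↔4, ...), then shift every letter 2 places backward in the alphabet (wrapping around).
"vintage" → "ivtngae" → "gtrleyc".

gtrleyc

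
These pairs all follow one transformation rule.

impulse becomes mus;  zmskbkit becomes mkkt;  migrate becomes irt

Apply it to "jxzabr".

xar

Each output is the input with this applied: keep every other character starting from the second (positions 2nd, 4th, 6th, ...).
For "jxzabr" the result is "xar".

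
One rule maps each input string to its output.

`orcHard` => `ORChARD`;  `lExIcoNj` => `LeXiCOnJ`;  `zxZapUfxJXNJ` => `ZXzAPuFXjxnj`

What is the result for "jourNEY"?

JOURney

Each output is the input with this applied: flip the case of every letter.
On "jourNEY" that produces "JOURney".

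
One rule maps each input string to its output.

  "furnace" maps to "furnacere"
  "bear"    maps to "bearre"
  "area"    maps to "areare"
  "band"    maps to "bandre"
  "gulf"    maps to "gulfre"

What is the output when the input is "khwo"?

Looking at the pairs, the operation is to append "re".
On "khwo" that produces "khwore".

khwore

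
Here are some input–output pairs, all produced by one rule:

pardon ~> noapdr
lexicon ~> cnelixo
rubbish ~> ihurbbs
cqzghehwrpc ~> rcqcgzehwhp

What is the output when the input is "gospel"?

Looking at the pairs, the operation is to swap each adjacent pair of characters (1↔2, 3↔4, ...), then move the last 2 characters to the front (rotate right by 2).
"gospel" → "ogpsle" → "leogps".

leogps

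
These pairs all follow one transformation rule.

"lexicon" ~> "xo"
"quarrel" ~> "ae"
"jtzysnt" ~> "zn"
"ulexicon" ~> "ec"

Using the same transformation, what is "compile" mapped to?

Looking at the pairs, the operation is to keep one character in every 3, starting at position 3 (positions 3rd, 6th, 9th, ...).
Doing the same to "compile": "ml".

ml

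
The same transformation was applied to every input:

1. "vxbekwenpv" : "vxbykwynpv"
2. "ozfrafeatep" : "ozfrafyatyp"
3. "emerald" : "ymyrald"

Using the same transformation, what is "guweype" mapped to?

The transformation: replace every "e" with "y".
So "guweype" becomes "guwyypy".

guwyypy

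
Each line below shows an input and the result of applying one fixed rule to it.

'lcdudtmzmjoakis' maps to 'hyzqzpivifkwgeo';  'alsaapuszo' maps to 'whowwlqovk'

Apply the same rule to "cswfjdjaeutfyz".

The transformation: shift every letter 4 places backward in the alphabet (wrapping around).
Applying that to "cswfjdjaeutfyz" gives "yosbfzfwaqpbuv".

yosbfzfwaqpbuv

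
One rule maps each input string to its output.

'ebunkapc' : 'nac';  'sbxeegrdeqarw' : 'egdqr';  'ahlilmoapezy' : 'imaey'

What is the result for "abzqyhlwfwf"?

qhww

The transformation: delete the first 2 characters, then keep every other character starting from the second (positions 2nd, 4th, 6th, ...).
Applying both steps to "abzqyhlwfwf": "zqyhlwfwf", then "qhww".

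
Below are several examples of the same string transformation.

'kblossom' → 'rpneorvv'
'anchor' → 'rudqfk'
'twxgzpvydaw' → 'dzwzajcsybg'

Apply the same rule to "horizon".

The pattern: move the last 2 characters to the front (rotate right by 2), then shift every letter 3 places forward in the alphabet (wrapping around).
For "horizon" the result is "rqkrulc".

rqkrulc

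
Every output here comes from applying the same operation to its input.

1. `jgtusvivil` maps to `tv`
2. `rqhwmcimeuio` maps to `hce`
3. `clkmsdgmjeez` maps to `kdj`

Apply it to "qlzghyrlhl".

In each case the input is transformed by: delete the last 3 characters, then keep one character in every 3, starting at position 3 (positions 3rd, 6th, 9th, ...).
Working it through for "qlzghyrlhl": intermediate "qlzghyr", final "zy".
(Check on "jgtusvivil": → "jgtusvi" → "tv" ✓)

zy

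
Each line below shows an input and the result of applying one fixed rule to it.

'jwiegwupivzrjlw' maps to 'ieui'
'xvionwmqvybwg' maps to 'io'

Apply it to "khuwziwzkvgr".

Rule — keep only the vowels.
"khuwziwzkvgr" → "ui".

ui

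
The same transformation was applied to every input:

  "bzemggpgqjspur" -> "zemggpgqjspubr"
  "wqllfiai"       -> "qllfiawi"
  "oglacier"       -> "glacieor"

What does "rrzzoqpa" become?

Rule — swap the first and last characters, then move the first character to the end.
On "rrzzoqpa" that produces "rzzoqpra".
(Check on "oglacier": → "rglacieo" → "glacieor" ✓)

rzzoqpra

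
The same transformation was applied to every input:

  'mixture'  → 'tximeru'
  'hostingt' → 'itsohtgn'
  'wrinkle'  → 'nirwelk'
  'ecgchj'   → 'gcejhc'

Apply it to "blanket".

nalbtek

The transformation: move the last 3 characters to the front (rotate right by 3), then reverse the string.
Applying both steps to "blanket": "ketblan", then "nalbtek".
(Check on "ecgchj": → "chjecg" → "gcejhc" ✓)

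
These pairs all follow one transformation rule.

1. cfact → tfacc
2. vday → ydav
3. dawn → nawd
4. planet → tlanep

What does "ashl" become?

Each output is the input with this applied: swap the first and last characters.
On "ashl" that produces "lsha".

lsha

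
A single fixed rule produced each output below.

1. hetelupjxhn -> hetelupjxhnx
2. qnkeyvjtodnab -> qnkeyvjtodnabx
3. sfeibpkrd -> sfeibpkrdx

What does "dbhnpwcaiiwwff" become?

dbhnpwcaiiwwffx

Rule — append "x".
On "dbhnpwcaiiwwff" that produces "dbhnpwcaiiwwffx".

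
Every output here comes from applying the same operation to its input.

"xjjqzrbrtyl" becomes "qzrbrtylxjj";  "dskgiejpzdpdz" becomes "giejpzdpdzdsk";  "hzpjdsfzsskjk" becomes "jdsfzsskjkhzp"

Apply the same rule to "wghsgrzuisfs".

sgrzuisfswgh

The rule is to move the first 3 characters to the end (rotate left by 3).
Applying that to "wghsgrzuisfs" gives "sgrzuisfswgh".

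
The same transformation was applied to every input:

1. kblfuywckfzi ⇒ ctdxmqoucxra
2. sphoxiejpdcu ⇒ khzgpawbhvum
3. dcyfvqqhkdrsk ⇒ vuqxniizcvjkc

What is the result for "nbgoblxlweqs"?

ftygtdpdowik

The transformation: shift every letter 8 places backward in the alphabet (wrapping around).
"nbgoblxlweqs" → "ftygtdpdowik".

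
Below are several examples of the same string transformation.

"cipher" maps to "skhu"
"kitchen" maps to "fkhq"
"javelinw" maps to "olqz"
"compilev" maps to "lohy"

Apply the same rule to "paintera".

whud

The rule is to shift every letter 3 places forward in the alphabet (wrapping around), then keep only the last 4 characters.
Starting from "paintera": after the first operation, "sdlqwhud"; after the second, "whud".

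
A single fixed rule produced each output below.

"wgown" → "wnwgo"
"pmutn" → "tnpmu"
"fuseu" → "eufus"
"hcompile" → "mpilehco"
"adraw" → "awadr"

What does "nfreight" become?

The pattern: move the first 3 characters to the end (rotate left by 3).
Applying that to "nfreight" gives "eightnfr".

eightnfr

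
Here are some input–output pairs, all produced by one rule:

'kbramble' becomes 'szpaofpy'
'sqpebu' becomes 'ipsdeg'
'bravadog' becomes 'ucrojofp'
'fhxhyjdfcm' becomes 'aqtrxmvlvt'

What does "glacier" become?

What's happening: reverse the string, then shift every letter 12 places backward in the alphabet (wrapping around).
Working it through for "glacier": intermediate "reicalg", final "fswqozu".

fswqozu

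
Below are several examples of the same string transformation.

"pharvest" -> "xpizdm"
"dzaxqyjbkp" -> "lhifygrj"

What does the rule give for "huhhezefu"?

Each output is the input with this applied: delete the last 2 characters, then shift every letter 8 places forward in the alphabet (wrapping around).
"huhhezefu" → "pcppmhm".

pcppmhm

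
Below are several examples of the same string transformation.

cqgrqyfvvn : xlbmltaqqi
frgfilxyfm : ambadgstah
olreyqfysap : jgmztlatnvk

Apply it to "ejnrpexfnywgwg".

zeimkzsaitrbrb

The pattern: shift every letter 5 places backward in the alphabet (wrapping around).
So "ejnrpexfnywgwg" becomes "zeimkzsaitrbrb".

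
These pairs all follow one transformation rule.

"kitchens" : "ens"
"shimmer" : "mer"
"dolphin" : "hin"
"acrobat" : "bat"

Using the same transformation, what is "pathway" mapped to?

The transformation: keep only the last 3 characters.
For "pathway" the result is "way".

way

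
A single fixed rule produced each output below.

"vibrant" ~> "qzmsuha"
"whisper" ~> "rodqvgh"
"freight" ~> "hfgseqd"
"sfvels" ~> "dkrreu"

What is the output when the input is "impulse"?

What's happening: shift every letter 1 place backward in the alphabet (wrapping around), then move the first 3 characters to the end (rotate left by 3).
Applying both steps to "impulse": "hlotkrd", then "tkrdhlo".

tkrdhlo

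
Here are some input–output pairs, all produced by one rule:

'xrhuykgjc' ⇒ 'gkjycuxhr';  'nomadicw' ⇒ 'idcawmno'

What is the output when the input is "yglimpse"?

Each output is the input with this applied: move the last 3 characters to the front (rotate right by 3), then take characters alternately from the front and the back (1st, last, 2nd, 2nd-last, ...).
Working it through for "yglimpse": intermediate "pseyglim", final "pmsielyg".

pmsielyg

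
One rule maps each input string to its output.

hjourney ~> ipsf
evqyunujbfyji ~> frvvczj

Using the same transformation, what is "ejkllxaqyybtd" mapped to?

Each output is the input with this applied: shift every letter 1 place forward in the alphabet (wrapping around), then keep every other character starting from the first (positions 1st, 3rd, 5th, ...).
Starting from "ejkllxaqyybtd": after the first operation, "fklmmybrzzcue"; after the second, "flmbzce".
(Check on "hjourney": → "ikpvsofz" → "ipsf" ✓)

flmbzce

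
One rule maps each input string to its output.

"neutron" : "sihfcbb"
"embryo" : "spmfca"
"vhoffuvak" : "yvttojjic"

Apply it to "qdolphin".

Rule — shift every letter 12 places backward in the alphabet (wrapping around), then sort the characters into reverse alphabetical order.
Starting from "qdolphin": after the first operation, "erczdvwb"; after the second, "zwvredcb".

zwvredcb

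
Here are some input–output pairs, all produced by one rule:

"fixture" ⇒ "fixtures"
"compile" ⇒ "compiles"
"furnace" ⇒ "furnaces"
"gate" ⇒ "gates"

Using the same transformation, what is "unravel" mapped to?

unravels

In each case the input is transformed by: append "s".
Applying that to "unravel" gives "unravels".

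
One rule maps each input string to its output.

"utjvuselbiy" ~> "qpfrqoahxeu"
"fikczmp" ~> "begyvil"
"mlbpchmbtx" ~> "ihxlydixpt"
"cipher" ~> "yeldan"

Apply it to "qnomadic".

mjkiwzey

The transformation: shift every letter 4 places backward in the alphabet (wrapping around).
For "qnomadic" the result is "mjkiwzey".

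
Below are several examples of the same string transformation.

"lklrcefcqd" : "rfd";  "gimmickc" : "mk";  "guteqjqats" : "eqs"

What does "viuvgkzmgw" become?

vzw

The rule is to move the first character to the end, then keep one character in every 3, starting at position 3 (positions 3rd, 6th, 9th, ...).
Starting from "viuvgkzmgw": after the first operation, "iuvgkzmgwv"; after the second, "vzw".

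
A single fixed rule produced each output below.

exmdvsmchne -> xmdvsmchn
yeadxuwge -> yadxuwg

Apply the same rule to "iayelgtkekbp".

iaylgtkkbp

Rule — remove every "e".
For "iayelgtkekbp" the result is "iaylgtkkbp".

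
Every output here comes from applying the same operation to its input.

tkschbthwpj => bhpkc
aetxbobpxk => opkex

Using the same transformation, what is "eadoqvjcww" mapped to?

vcwao

In each case the input is transformed by: keep every other character starting from the second (positions 2nd, 4th, 6th, ...), then move the last 3 characters to the front (rotate right by 3).
On "eadoqvjcww": the first step gives "aovcw", and the second then gives "vcwao".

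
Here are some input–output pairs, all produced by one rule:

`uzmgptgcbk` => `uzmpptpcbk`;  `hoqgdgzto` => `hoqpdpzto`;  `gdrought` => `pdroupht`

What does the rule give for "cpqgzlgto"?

cpqpzlpto

Rule — replace every "g" with "p".
Doing the same to "cpqgzlgto": "cpqpzlpto".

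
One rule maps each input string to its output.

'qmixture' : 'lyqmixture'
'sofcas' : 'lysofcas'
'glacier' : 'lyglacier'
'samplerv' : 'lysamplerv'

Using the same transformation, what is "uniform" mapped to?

Each output is the input with this applied: prepend "ly".
For "uniform" the result is "lyuniform".

lyuniform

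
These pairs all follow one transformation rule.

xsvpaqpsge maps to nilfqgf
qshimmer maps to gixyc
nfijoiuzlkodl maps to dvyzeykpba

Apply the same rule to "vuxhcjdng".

lknxsz

Looking at the pairs, the operation is to shift every letter 10 places backward in the alphabet (wrapping around), then delete the last 3 characters.
Applying both steps to "vuxhcjdng": "lknxsztdw", then "lknxsz".
(Check on "qshimmer": → "gixyccuh" → "gixyc" ✓)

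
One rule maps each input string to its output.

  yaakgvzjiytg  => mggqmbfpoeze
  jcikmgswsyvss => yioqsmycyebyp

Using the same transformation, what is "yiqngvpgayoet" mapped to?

zowtmbvmgeuke

Rule — shift every letter 6 places forward in the alphabet (wrapping around), then swap the first and last characters.
Working it through for "yiqngvpgayoet": intermediate "eowtmbvmgeukz", final "zowtmbvmgeuke".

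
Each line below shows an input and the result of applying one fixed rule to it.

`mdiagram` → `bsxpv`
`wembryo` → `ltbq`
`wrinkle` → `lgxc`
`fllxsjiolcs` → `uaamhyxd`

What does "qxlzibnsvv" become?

In each case the input is transformed by: delete the last 3 characters, then shift every letter 11 places backward in the alphabet (wrapping around).
Applying that to "qxlzibnsvv" gives "fmaoxqc".
(Check on "wrinkle": → "wrin" → "lgxc" ✓)

fmaoxqc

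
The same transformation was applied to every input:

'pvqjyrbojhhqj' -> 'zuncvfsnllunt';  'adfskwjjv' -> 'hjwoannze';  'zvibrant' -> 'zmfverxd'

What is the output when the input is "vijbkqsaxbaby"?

What's happening: shift every letter 4 places forward in the alphabet (wrapping around), then move the first character to the end.
Applying both steps to "vijbkqsaxbaby": "zmnfouwebfefc", then "mnfouwebfefcz".

mnfouwebfefcz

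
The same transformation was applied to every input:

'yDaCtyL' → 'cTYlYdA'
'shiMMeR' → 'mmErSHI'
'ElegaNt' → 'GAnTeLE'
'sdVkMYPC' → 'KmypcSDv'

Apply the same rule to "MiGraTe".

RAtEmIg

The rule is to move the first 3 characters to the end (rotate left by 3), then flip the case of every letter.
Applying that to "MiGraTe" gives "RAtEmIg".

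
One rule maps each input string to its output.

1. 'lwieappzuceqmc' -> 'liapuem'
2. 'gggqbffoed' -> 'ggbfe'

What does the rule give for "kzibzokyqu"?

The pattern: keep every other character starting from the first (positions 1st, 3rd, 5th, ...).
"kzibzokyqu" → "kizkq".

kizkq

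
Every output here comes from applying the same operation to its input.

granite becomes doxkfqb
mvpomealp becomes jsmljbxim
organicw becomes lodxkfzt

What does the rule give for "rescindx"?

The transformation: shift every letter 3 places backward in the alphabet (wrapping around).
Applying that to "rescindx" gives "obpzfkau".

obpzfkau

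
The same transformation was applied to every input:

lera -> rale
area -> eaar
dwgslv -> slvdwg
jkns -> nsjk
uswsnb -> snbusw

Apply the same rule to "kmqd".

qdkm

In each case the input is transformed by: swap the front and back halves of the string.
For "kmqd" the result is "qdkm".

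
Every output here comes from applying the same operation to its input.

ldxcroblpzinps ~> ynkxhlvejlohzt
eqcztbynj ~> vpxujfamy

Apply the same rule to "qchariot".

wnekpmyd

In each case the input is transformed by: move the first 3 characters to the end (rotate left by 3), then shift every letter 4 places backward in the alphabet (wrapping around).
Applying that to "qchariot" gives "wnekpmyd".
(Check on "ldxcroblpzinps": → "croblpzinpsldx" → "ynkxhlvejlohzt" ✓)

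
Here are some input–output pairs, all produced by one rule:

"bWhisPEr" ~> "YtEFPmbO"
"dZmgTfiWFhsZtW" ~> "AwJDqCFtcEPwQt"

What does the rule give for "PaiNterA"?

The rule is to shift every letter 3 places backward in the alphabet (wrapping around), then flip the case of every letter.
For "PaiNterA" the result is "mXFkQBOx".
(Check on "bWhisPEr": → "yTefpMBo" → "YtEFPmbO" ✓)

mXFkQBOx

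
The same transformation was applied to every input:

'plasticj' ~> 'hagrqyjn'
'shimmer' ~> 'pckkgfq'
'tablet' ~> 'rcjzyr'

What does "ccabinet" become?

rclgzyaa

Rule — reverse the string, then shift every letter 2 places backward in the alphabet (wrapping around).
"ccabinet" → "rclgzyaa".
(Check on "plasticj": → "jcitsalp" → "hagrqyjn" ✓)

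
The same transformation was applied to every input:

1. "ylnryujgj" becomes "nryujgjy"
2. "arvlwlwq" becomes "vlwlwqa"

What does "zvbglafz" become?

The rule is to move the first character to the end, then delete the first character.
Applying both steps to "zvbglafz": "vbglafzz", then "bglafzz".

bglafzz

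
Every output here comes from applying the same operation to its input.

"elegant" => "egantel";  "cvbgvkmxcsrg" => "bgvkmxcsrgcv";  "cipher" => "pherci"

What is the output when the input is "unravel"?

In each case the input is transformed by: move the first 2 characters to the end (rotate left by 2).
Applying that to "unravel" gives "ravelun".

ravelun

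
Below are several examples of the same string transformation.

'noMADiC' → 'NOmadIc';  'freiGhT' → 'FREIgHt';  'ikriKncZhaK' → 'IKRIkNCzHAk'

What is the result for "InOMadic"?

Each output is the input with this applied: flip the case of every letter.
Applying that to "InOMadic" gives "iNomADIC".

iNomADIC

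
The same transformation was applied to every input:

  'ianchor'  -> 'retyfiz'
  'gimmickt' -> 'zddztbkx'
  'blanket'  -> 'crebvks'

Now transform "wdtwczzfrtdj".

ukntqqwikuan

Each output is the input with this applied: shift every letter 9 places backward in the alphabet (wrapping around), then move the first character to the end.
Working it through for "wdtwczzfrtdj": intermediate "nukntqqwikua", final "ukntqqwikuan".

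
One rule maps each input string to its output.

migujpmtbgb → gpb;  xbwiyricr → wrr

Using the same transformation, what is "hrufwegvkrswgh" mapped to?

uekw

The pattern: keep one character in every 3, starting at position 3 (positions 3rd, 6th, 9th, ...).
So "hrufwegvkrswgh" becomes "uekw".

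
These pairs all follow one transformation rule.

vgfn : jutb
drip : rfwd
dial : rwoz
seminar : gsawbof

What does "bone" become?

pcbs

In each case the input is transformed by: shift every letter 12 places backward in the alphabet (wrapping around).
Applying that to "bone" gives "pcbs".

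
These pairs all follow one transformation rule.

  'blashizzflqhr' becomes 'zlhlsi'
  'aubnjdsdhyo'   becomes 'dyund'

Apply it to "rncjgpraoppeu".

The pattern: keep every other character starting from the second (positions 2nd, 4th, 6th, ...), then move the first 3 characters to the end (rotate left by 3).
Applying both steps to "rncjgpraoppeu": "njpape", then "apenjp".

apenjp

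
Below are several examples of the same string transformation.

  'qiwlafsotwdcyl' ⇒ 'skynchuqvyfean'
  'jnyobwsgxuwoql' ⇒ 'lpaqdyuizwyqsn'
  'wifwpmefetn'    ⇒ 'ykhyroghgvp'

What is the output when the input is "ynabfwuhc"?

apcdhywje

Each output is the input with this applied: shift every letter 2 places forward in the alphabet (wrapping around).
On "ynabfwuhc" that produces "apcdhywje".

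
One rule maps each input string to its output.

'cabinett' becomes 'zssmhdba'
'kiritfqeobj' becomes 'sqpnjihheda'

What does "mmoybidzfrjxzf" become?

What's happening: shift every letter 1 place backward in the alphabet (wrapping around), then sort the characters into reverse alphabetical order.
Applying both steps to "mmoybidzfrjxzf": "llnxahcyeqiwye", then "yyxwqnlliheeca".

yyxwqnlliheeca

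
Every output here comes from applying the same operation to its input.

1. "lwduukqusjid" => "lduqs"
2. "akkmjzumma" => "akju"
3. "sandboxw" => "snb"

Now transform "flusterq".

The transformation: delete the last 3 characters, then keep every other character starting from the first (positions 1st, 3rd, 5th, ...).
Applying both steps to "flusterq": "flust", then "fut".

fut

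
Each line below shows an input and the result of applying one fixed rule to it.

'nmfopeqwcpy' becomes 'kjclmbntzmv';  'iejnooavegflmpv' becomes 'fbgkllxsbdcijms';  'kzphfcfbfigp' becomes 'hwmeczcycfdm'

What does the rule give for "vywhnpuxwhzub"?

svtekmrutewry

What's happening: shift every letter 3 places backward in the alphabet (wrapping around).
"vywhnpuxwhzub" → "svtekmrutewry".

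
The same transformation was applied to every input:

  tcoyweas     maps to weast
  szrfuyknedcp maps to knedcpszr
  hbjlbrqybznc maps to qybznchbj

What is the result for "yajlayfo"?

ayfoy

Each output is the input with this applied: swap the front and back halves of the string, then delete the last 3 characters.
Working it through for "yajlayfo": intermediate "ayfoyajl", final "ayfoy".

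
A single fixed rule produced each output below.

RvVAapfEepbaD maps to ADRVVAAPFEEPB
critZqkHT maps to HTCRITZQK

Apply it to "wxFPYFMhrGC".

The transformation: move the last 2 characters to the front (rotate right by 2), then convert every letter to uppercase.
On "wxFPYFMhrGC": the first step gives "GCwxFPYFMhr", and the second then gives "GCWXFPYFMHR".

GCWXFPYFMHR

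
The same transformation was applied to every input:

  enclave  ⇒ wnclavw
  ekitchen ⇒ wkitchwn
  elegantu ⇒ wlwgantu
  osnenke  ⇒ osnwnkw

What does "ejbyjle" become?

Rule — replace every "e" with "w".
Doing the same to "ejbyjle": "wjbyjlw".

wjbyjlw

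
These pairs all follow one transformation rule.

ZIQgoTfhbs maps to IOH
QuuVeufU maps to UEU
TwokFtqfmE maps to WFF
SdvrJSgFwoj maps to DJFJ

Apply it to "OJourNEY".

JRY

Rule — keep one character in every 3, starting at position 2 (positions 2nd, 5th, 8th, ...), then convert every letter to uppercase.
Doing the same to "OJourNEY": "JRY".
(Check on "ZIQgoTfhbs": → "Ioh" → "IOH" ✓)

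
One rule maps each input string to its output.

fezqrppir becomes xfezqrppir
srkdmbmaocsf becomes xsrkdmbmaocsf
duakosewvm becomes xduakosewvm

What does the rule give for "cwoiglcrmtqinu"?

In each case the input is transformed by: prepend "x".
Doing the same to "cwoiglcrmtqinu": "xcwoiglcrmtqinu".

xcwoiglcrmtqinu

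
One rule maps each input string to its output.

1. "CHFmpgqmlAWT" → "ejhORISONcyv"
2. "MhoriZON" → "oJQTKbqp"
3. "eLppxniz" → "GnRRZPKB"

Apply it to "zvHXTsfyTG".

Each output is the input with this applied: flip the case of every letter, then shift every letter 2 places forward in the alphabet (wrapping around).
Starting from "zvHXTsfyTG": after the first operation, "ZVhxtSFYtg"; after the second, "BXjzvUHAvi".

BXjzvUHAvi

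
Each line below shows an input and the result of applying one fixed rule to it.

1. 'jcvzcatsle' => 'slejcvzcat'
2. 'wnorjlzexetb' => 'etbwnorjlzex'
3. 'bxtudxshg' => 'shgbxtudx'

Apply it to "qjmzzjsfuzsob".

sobqjmzzjsfuz

What's happening: move the last 3 characters to the front (rotate right by 3).
Applying that to "qjmzzjsfuzsob" gives "sobqjmzzjsfuz".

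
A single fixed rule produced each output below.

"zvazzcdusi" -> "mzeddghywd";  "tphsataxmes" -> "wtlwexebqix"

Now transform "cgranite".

ikvermxg

The pattern: shift every letter 4 places forward in the alphabet (wrapping around), then swap the first and last characters.
"cgranite" → "gkvermxi" → "ikvermxg".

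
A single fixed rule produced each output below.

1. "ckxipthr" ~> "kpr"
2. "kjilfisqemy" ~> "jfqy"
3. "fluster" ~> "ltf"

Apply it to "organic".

Rule — move the first character to the end, then keep one character in every 3, starting at position 1 (positions 1st, 4th, 7th, ...).
Starting from "organic": after the first operation, "rganico"; after the second, "rno".

rno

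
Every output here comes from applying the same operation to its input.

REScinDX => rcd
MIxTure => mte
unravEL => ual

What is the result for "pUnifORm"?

pir

The rule is to keep one character in every 3, starting at position 1 (positions 1st, 4th, 7th, ...), then convert every letter to lowercase.
Applying that to "pUnifORm" gives "pir".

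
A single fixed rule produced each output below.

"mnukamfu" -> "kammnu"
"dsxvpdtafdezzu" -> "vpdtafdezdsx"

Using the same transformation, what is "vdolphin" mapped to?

lphvdo

Rule — delete the last 2 characters, then move the first 3 characters to the end (rotate left by 3).
Working it through for "vdolphin": intermediate "vdolph", final "lphvdo".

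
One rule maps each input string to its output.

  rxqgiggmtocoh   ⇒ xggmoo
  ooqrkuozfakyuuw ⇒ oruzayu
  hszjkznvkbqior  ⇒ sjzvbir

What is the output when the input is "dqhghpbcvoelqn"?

The pattern: keep every other character starting from the second (positions 2nd, 4th, 6th, ...).
Applying that to "dqhghpbcvoelqn" gives "qgpcoln".

qgpcoln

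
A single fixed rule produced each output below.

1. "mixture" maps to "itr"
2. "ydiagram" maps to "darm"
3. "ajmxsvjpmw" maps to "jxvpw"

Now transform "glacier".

The rule is to keep every other character starting from the second (positions 2nd, 4th, 6th, ...).
So "glacier" becomes "lce".

lce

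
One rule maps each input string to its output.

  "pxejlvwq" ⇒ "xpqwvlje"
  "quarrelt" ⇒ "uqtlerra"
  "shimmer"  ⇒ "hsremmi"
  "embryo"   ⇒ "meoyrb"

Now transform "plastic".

lpcitsa

Rule — move the first 2 characters to the end (rotate left by 2), then reverse the string.
Starting from "plastic": after the first operation, "asticpl"; after the second, "lpcitsa".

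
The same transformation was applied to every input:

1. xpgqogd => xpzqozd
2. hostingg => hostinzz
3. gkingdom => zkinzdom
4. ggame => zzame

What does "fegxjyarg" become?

fezxjyarz

Rule — replace every "g" with "z".
"fegxjyarg" → "fezxjyarz".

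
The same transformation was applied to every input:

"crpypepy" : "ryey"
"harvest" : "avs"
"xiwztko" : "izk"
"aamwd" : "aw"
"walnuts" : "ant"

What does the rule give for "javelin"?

Each output is the input with this applied: keep every other character starting from the second (positions 2nd, 4th, 6th, ...).
On "javelin" that produces "aei".

aei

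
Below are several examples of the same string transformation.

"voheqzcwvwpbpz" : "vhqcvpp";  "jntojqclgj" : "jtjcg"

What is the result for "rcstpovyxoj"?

The pattern: keep every other character starting from the first (positions 1st, 3rd, 5th, ...).
Applying that to "rcstpovyxoj" gives "rspvxj".

rspvxj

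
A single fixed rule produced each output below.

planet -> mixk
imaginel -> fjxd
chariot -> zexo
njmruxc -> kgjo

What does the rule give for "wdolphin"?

tali

The transformation: shift every letter 3 places backward in the alphabet (wrapping around), then keep only the first 4 characters.
Starting from "wdolphin": after the first operation, "talimefk"; after the second, "tali".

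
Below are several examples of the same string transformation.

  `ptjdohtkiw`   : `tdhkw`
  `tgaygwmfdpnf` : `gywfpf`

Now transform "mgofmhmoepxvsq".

gfhopvq

The rule is to keep every other character starting from the second (positions 2nd, 4th, 6th, ...).
Doing the same to "mgofmhmoepxvsq": "gfhopvq".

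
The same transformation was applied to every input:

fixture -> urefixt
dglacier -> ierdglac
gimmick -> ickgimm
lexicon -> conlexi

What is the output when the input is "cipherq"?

erqciph

The transformation: move the last 3 characters to the front (rotate right by 3).
For "cipherq" the result is "erqciph".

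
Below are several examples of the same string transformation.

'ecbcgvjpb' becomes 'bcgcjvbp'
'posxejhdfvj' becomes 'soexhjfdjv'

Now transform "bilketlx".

liekltx

Each output is the input with this applied: delete the first character, then swap each adjacent pair of characters (1↔2, 3↔4, ...).
"bilketlx" → "liekltx".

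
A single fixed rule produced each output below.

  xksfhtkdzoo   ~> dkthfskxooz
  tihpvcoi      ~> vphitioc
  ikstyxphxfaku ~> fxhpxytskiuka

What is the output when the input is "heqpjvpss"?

vjpqehssp

Rule — reverse the string, then move the first 3 characters to the end (rotate left by 3).
For "heqpjvpss" the result is "vjpqehssp".
(Check on "tihpvcoi": → "iocvphit" → "vphitioc" ✓)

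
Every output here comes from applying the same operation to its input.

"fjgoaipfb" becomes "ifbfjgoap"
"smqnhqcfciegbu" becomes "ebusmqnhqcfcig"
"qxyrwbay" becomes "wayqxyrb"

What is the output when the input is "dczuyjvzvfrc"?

In each case the input is transformed by: move the last 3 characters to the front (rotate right by 3), then swap the first and last characters.
Working it through for "dczuyjvzvfrc": intermediate "frcdczuyjvzv", final "vrcdczuyjvzf".

vrcdczuyjvzf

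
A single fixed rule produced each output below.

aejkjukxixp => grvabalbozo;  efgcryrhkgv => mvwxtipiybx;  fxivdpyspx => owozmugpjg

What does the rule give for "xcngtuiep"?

gotexklzv

The transformation: shift every letter 9 places backward in the alphabet (wrapping around), then move the last character to the front.
On "xcngtuiep": the first step gives "otexklzvg", and the second then gives "gotexklzv".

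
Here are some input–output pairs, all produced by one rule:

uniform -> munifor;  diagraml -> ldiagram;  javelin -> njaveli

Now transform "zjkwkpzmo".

ozjkwkpzm

The transformation: move the last character to the front.
So "zjkwkpzmo" becomes "ozjkwkpzm".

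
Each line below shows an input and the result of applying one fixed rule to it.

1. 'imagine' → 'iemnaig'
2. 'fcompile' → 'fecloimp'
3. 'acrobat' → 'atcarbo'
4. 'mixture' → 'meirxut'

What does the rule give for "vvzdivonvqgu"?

Looking at the pairs, the operation is to take characters alternately from the front and the back (1st, last, 2nd, 2nd-last, ...).
So "vvzdivonvqgu" becomes "vuvgzqdvinvo".

vuvgzqdvinvo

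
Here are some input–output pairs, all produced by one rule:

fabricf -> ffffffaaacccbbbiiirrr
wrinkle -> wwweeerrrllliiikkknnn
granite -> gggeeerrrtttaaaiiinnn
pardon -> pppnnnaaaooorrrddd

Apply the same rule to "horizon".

hhhnnnoooooorrrzzziii

The rule is to take characters alternately from the front and the back (1st, last, 2nd, 2nd-last, ...), then repeat every character 3 times.
Applying that to "horizon" gives "hhhnnnoooooorrrzzziii".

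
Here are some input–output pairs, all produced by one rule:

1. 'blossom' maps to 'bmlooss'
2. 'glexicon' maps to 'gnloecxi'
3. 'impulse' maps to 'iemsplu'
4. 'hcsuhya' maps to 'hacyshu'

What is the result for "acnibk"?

The rule is to take characters alternately from the front and the back (1st, last, 2nd, 2nd-last, ...).
Applying that to "acnibk" gives "akcbni".

akcbni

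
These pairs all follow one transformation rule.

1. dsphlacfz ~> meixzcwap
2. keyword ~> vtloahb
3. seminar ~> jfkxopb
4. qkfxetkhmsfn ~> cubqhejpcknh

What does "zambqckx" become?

Rule — move the first 2 characters to the end (rotate left by 2), then shift every letter 3 places backward in the alphabet (wrapping around).
For "zambqckx", step one produces "mbqckxza"; step two turns that into "jynzhuwx".
(Check on "seminar": → "minarse" → "jfkxopb" ✓)

jynzhuwx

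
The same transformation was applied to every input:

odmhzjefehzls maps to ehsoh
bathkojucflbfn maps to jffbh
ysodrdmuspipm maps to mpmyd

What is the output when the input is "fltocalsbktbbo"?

What's happening: keep one character in every 3, starting at position 1 (positions 1st, 4th, 7th, ...), then move the first 2 characters to the end (rotate left by 2).
Doing the same to "fltocalsbktbbo": "lkbfo".
(Check on "ysodrdmuspipm": → "ydmpm" → "mpmyd" ✓)

lkbfo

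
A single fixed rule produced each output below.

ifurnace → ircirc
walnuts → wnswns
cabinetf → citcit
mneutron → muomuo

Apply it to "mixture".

The rule is to keep one character in every 3, starting at position 1 (positions 1st, 4th, 7th, ...), then write the whole string twice.
Applying both steps to "mixture": "mte", then "mtemte".

mtemte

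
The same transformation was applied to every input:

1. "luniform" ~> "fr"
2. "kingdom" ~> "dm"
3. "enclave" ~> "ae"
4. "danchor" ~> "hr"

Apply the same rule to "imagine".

Each output is the input with this applied: keep every other character starting from the first (positions 1st, 3rd, 5th, ...), then keep only the last 2 characters.
"imagine" → "iaie" → "ie".

ie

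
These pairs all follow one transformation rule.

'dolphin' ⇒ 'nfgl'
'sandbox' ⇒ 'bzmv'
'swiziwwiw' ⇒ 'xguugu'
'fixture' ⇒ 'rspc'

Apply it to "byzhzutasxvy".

The pattern: delete the first 3 characters, then shift every letter 2 places backward in the alphabet (wrapping around).
So "byzhzutasxvy" becomes "fxsryqvtw".

fxsryqvtw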